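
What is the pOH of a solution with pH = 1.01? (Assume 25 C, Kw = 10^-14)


pOH = 14 - pH
pOH = 14 - 1.01
pOH = 12.99

12.99


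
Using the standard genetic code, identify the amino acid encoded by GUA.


Standard genetic code lookup.
Codon GUA -> Val

Val


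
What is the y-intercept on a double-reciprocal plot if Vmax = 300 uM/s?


y-intercept = 1/Vmax
= 1/300
= 0.0033 s/uM

0.0033 s/uM


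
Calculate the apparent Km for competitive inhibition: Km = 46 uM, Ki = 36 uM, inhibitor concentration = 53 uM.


Km_app = Km * (1 + [I]/Ki)
Km_app = 46 * (1 + 53/36)
Km_app = 113.7222 uM

113.7222 uM


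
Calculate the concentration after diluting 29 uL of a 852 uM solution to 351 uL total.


C2 = C1 * V1 / V2
C2 = 852 * 29 / 351
C2 = 70.3932 uM

70.3932 uM


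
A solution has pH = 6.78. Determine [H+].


[H+] = 10^(-pH)
[H+] = 10^(-6.78)
[H+] = 1.660e-07 M

1.660e-07 M


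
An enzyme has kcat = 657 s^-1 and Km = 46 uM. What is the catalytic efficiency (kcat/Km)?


Catalytic efficiency = kcat / Km
= 657 / 46
= 14.2826 uM^-1*s^-1

14.2826 uM^-1*s^-1


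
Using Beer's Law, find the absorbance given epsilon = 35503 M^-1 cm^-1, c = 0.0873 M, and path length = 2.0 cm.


A = epsilon * c * l
A = 35503 * 0.0873 * 2.0
A = 6198.8238

6198.8238


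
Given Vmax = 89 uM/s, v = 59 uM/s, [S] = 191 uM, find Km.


Km = [S] * (Vmax - v) / v
Km = 191 * (89 - 59) / 59
Km = 97.1186 uM

97.1186 uM


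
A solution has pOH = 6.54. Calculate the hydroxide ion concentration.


[OH-] = 10^(-pOH)
[OH-] = 10^(-6.54)
[OH-] = 2.884e-07 M

2.884e-07 M


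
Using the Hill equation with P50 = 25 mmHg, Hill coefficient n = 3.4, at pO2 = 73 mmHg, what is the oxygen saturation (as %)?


Y = pO2^n / (P50^n + pO2^n)
Y = 73^3.4 / (25^3.4 + 73^3.4)
Y = 97.45%

97.45%


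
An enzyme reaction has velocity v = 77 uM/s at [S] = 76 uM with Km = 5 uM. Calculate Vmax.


Vmax = v * (Km + [S]) / [S]
Vmax = 77 * (5 + 76) / 76
Vmax = 82.0658 uM/s

82.0658 uM/s


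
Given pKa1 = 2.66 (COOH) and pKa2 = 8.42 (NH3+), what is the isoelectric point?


pI = (pKa1 + pKa2) / 2
pI = (2.66 + 8.42) / 2
pI = 5.54

5.54


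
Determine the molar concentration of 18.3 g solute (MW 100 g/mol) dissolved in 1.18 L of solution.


C = (mass / MW) / volume
C = (18.3 / 100) / 1.18
C = 0.1551 M

0.1551 M


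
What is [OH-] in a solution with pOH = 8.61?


[OH-] = 10^(-pOH)
[OH-] = 10^(-8.61)
[OH-] = 2.455e-09 M

2.455e-09 M


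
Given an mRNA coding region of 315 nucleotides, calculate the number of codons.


codons = nucleotides / 3
codons = 315 / 3 = 105

105


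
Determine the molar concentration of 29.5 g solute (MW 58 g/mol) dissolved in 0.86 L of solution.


C = (mass / MW) / volume
C = (29.5 / 58) / 0.86
C = 0.5914 M

0.5914 M


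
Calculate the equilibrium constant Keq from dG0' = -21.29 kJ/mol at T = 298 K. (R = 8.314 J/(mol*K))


Keq = exp(-dG0 * 1000 / (R * T))
Keq = exp(-(-21.29) * 1000 / (8.314 * 298))
Keq = 5394.258

5394.258


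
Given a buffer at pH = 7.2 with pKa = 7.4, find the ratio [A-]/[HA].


[A-]/[HA] = 10^(pH - pKa)
= 10^(7.2 - 7.4)
= 0.631

0.631


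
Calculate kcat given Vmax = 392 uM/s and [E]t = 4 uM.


kcat = Vmax / [E]t
kcat = 392 / 4
kcat = 98.0 s^-1

98.0 s^-1


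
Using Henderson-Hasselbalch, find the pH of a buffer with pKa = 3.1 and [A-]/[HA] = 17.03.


pH = pKa + log10([A-]/[HA])
pH = 3.1 + log10(17.03)
pH = 4.3312

4.3312


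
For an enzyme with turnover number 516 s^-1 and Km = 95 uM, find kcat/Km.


Catalytic efficiency = kcat / Km
= 516 / 95
= 5.4316 uM^-1*s^-1

5.4316 uM^-1*s^-1


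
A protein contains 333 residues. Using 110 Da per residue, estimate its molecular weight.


MW = n_residues * 110 Da
MW = 333 * 110
MW = 36630 Da

36630 Da


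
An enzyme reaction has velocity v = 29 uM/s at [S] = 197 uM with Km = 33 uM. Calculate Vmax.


Vmax = v * (Km + [S]) / [S]
Vmax = 29 * (33 + 197) / 197
Vmax = 33.8579 uM/s

33.8579 uM/s


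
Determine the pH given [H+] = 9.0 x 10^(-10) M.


pH = -log10([H+])
pH = -log10(9.0 x 10^(-10))
pH = 9.0458

9.0458


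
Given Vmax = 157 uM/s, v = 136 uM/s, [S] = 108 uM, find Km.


Km = [S] * (Vmax - v) / v
Km = 108 * (157 - 136) / 136
Km = 16.6765 uM

16.6765 uM


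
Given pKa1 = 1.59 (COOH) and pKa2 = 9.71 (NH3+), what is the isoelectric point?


pI = (pKa1 + pKa2) / 2
pI = (1.59 + 9.71) / 2
pI = 5.65

5.65


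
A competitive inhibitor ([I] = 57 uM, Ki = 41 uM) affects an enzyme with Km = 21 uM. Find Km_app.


Km_app = Km * (1 + [I]/Ki)
Km_app = 21 * (1 + 57/41)
Km_app = 50.1951 uM

50.1951 uM


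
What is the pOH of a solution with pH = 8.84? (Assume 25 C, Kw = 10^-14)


pOH = 14 - pH
pOH = 14 - 8.84
pOH = 5.16

5.16


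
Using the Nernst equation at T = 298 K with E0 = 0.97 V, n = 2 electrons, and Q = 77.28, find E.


E = E0 - (RT/nF) * ln(Q)
E = 0.97 - (8.314 * 298 / (2 * 96485)) * ln(77.28)
E = 0.9142 V

0.9142 V


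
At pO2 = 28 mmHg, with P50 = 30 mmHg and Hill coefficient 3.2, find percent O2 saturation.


Y = pO2^n / (P50^n + pO2^n)
Y = 28^3.2 / (30^3.2 + 28^3.2)
Y = 44.5%

44.5%


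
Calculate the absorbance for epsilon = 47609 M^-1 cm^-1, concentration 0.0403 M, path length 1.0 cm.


A = epsilon * c * l
A = 47609 * 0.0403 * 1.0
A = 1918.6427

1918.6427


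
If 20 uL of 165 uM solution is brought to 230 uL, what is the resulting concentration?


C2 = C1 * V1 / V2
C2 = 165 * 20 / 230
C2 = 14.3478 uM

14.3478 uM


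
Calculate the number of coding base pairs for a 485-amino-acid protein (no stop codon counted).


Each amino acid = 1 codon = 3 bp
bp = 485 * 3 = 1455 bp

1455 bp


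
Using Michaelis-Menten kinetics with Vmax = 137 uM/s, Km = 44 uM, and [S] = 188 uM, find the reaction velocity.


v = Vmax * [S] / (Km + [S])
v = 137 * 188 / (44 + 188)
v = 111.0172 uM/s

111.0172 uM/s


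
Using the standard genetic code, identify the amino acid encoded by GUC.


Standard genetic code lookup.
Codon GUC -> Val

Val


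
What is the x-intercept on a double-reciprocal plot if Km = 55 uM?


x-intercept = -1/Km
= -1/55
= -0.0182 1/uM

-0.0182 1/uM


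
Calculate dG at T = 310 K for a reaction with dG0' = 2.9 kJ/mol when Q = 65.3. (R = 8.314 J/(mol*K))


dG = dG0' + RT * ln(Q) / 1000
dG = 2.9 + 8.314 * 310 * ln(65.3) / 1000
dG = 13.6707 kJ/mol

13.6707 kJ/mol


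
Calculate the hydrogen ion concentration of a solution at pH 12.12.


[H+] = 10^(-pH)
[H+] = 10^(-12.12)
[H+] = 7.586e-13 M

7.586e-13 M


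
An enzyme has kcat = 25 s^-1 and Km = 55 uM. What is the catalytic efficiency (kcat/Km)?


Catalytic efficiency = kcat / Km
= 25 / 55
= 0.4545 uM^-1*s^-1

0.4545 uM^-1*s^-1


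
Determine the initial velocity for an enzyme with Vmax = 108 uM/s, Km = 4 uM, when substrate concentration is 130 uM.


v = Vmax * [S] / (Km + [S])
v = 108 * 130 / (4 + 130)
v = 104.7761 uM/s

104.7761 uM/s


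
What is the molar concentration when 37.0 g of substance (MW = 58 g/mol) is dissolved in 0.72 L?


C = (mass / MW) / volume
C = (37.0 / 58) / 0.72
C = 0.886 M

0.886 M


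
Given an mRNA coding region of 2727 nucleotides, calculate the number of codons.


codons = nucleotides / 3
codons = 2727 / 3 = 909

909


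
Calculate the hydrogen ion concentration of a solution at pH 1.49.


[H+] = 10^(-pH)
[H+] = 10^(-1.49)
[H+] = 0.0324 M

0.0324 M


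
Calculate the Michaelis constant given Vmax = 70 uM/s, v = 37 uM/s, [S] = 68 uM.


Km = [S] * (Vmax - v) / v
Km = 68 * (70 - 37) / 37
Km = 60.6486 uM

60.6486 uM


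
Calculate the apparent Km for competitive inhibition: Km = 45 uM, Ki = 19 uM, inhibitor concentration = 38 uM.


Km_app = Km * (1 + [I]/Ki)
Km_app = 45 * (1 + 38/19)
Km_app = 135.0 uM

135.0 uM


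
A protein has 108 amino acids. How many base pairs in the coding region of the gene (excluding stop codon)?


Each amino acid = 1 codon = 3 bp
bp = 108 * 3 = 324 bp

324 bp


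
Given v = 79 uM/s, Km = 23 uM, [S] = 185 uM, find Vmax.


Vmax = v * (Km + [S]) / [S]
Vmax = 79 * (23 + 185) / 185
Vmax = 88.8216 uM/s

88.8216 uM/s


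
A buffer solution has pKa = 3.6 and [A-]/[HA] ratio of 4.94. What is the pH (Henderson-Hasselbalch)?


pH = pKa + log10([A-]/[HA])
pH = 3.6 + log10(4.94)
pH = 4.2937

4.2937


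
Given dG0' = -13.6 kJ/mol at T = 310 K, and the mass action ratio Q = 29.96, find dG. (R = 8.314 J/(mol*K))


dG = dG0' + RT * ln(Q) / 1000
dG = -13.6 + 8.314 * 310 * ln(29.96) / 1000
dG = -4.8374 kJ/mol

-4.8374 kJ/mol


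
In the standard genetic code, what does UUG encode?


Standard genetic code lookup.
Codon UUG -> Leu

Leu


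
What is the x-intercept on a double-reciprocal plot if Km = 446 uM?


x-intercept = -1/Km
= -1/446
= -0.0022 1/uM

-0.0022 1/uM


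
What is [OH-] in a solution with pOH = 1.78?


[OH-] = 10^(-pOH)
[OH-] = 10^(-1.78)
[OH-] = 0.0166 M

0.0166 M


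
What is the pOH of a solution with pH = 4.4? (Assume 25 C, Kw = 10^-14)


pOH = 14 - pH
pOH = 14 - 4.4
pOH = 9.6

9.6


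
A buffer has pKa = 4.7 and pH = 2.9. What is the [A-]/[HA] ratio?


[A-]/[HA] = 10^(pH - pKa)
= 10^(2.9 - 4.7)
= 0.0158

0.0158


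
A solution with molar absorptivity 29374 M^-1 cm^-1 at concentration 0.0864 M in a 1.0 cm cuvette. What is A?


A = epsilon * c * l
A = 29374 * 0.0864 * 1.0
A = 2537.9136

2537.9136


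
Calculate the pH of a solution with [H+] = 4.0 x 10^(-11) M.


pH = -log10([H+])
pH = -log10(4.0 x 10^(-11))
pH = 10.3979

10.3979


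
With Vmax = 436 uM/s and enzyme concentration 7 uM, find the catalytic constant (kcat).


kcat = Vmax / [E]t
kcat = 436 / 7
kcat = 62.2857 s^-1

62.2857 s^-1


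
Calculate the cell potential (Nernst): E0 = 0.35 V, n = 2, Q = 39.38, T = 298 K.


E = E0 - (RT/nF) * ln(Q)
E = 0.35 - (8.314 * 298 / (2 * 96485)) * ln(39.38)
E = 0.3028 V

0.3028 V


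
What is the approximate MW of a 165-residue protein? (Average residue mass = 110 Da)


MW = n_residues * 110 Da
MW = 165 * 110
MW = 18150 Da

18150 Da


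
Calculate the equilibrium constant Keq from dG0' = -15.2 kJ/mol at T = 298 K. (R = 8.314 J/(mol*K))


Keq = exp(-dG0 * 1000 / (R * T))
Keq = exp(-(-15.2) * 1000 / (8.314 * 298))
Keq = 461.7569

461.7569


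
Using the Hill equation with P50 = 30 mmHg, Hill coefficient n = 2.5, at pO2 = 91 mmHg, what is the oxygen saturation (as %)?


Y = pO2^n / (P50^n + pO2^n)
Y = 91^2.5 / (30^2.5 + 91^2.5)
Y = 94.13%

94.13%


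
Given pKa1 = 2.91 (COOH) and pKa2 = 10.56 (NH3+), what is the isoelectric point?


pI = (pKa1 + pKa2) / 2
pI = (2.91 + 10.56) / 2
pI = 6.735

6.735


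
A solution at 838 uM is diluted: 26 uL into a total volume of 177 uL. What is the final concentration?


C2 = C1 * V1 / V2
C2 = 838 * 26 / 177
C2 = 123.096 uM

123.096 uM


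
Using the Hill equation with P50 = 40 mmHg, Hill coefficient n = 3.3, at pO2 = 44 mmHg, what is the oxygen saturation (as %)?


Y = pO2^n / (P50^n + pO2^n)
Y = 44^3.3 / (40^3.3 + 44^3.3)
Y = 57.8%

57.8%


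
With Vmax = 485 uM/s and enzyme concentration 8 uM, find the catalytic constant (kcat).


kcat = Vmax / [E]t
kcat = 485 / 8
kcat = 60.625 s^-1

60.625 s^-1


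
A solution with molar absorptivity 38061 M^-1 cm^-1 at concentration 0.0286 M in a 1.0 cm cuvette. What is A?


A = epsilon * c * l
A = 38061 * 0.0286 * 1.0
A = 1088.5446

1088.5446


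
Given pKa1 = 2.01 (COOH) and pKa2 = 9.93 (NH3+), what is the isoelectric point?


pI = (pKa1 + pKa2) / 2
pI = (2.01 + 9.93) / 2
pI = 5.97

5.97


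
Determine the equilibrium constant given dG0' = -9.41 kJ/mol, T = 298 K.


Keq = exp(-dG0 * 1000 / (R * T))
Keq = exp(-(-9.41) * 1000 / (8.314 * 298))
Keq = 44.6151

44.6151


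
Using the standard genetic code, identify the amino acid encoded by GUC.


Standard genetic code lookup.
Codon GUC -> Val

Val


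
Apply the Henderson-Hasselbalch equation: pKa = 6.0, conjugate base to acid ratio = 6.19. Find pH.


pH = pKa + log10([A-]/[HA])
pH = 6.0 + log10(6.19)
pH = 6.7917

6.7917


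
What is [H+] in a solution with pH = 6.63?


[H+] = 10^(-pH)
[H+] = 10^(-6.63)
[H+] = 2.344e-07 M

2.344e-07 M


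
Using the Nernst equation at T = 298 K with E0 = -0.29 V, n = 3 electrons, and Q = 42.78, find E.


E = E0 - (RT/nF) * ln(Q)
E = -0.29 - (8.314 * 298 / (3 * 96485)) * ln(42.78)
E = -0.3221 V

-0.3221 V


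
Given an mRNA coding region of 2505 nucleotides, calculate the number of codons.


codons = nucleotides / 3
codons = 2505 / 3 = 835

835


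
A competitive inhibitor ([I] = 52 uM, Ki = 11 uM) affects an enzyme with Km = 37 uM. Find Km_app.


Km_app = Km * (1 + [I]/Ki)
Km_app = 37 * (1 + 52/11)
Km_app = 211.9091 uM

211.9091 uM


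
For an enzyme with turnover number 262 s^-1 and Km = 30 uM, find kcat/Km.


Catalytic efficiency = kcat / Km
= 262 / 30
= 8.7333 uM^-1*s^-1

8.7333 uM^-1*s^-1


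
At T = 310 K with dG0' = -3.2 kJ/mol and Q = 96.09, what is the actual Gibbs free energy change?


dG = dG0' + RT * ln(Q) / 1000
dG = -3.2 + 8.314 * 310 * ln(96.09) / 1000
dG = 8.5663 kJ/mol

8.5663 kJ/mol


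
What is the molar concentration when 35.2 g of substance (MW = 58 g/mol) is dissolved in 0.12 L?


C = (mass / MW) / volume
C = (35.2 / 58) / 0.12
C = 5.0575 M

5.0575 M


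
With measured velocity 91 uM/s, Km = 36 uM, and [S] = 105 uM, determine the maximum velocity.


Vmax = v * (Km + [S]) / [S]
Vmax = 91 * (36 + 105) / 105
Vmax = 122.2 uM/s

122.2 uM/s


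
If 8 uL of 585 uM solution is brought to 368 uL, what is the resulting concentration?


C2 = C1 * V1 / V2
C2 = 585 * 8 / 368
C2 = 12.7174 uM

12.7174 uM


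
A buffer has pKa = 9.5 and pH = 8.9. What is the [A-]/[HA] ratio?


[A-]/[HA] = 10^(pH - pKa)
= 10^(8.9 - 9.5)
= 0.2512

0.2512


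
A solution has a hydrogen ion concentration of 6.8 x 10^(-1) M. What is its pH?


pH = -log10([H+])
pH = -log10(6.8 x 10^(-1))
pH = 0.1675

0.1675


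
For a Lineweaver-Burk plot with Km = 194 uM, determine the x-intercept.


x-intercept = -1/Km
= -1/194
= -0.0052 1/uM

-0.0052 1/uM


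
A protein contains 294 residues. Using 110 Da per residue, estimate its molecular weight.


MW = n_residues * 110 Da
MW = 294 * 110
MW = 32340 Da

32340 Da


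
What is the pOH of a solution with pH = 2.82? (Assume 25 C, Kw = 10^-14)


pOH = 14 - pH
pOH = 14 - 2.82
pOH = 11.18

11.18


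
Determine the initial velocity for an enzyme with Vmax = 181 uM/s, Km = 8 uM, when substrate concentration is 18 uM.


v = Vmax * [S] / (Km + [S])
v = 181 * 18 / (8 + 18)
v = 125.3077 uM/s

125.3077 uM/s


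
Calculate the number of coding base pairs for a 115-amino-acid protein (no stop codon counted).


Each amino acid = 1 codon = 3 bp
bp = 115 * 3 = 345 bp

345 bp


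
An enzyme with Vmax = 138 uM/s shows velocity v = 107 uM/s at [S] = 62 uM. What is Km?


Km = [S] * (Vmax - v) / v
Km = 62 * (138 - 107) / 107
Km = 17.9626 uM

17.9626 uM


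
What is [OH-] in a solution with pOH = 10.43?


[OH-] = 10^(-pOH)
[OH-] = 10^(-10.43)
[OH-] = 3.715e-11 M

3.715e-11 M


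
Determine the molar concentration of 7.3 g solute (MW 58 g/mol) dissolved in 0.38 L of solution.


C = (mass / MW) / volume
C = (7.3 / 58) / 0.38
C = 0.3312 M

0.3312 M


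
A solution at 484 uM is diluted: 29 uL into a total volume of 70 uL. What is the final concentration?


C2 = C1 * V1 / V2
C2 = 484 * 29 / 70
C2 = 200.5143 uM

200.5143 uM


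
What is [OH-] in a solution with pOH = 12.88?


[OH-] = 10^(-pOH)
[OH-] = 10^(-12.88)
[OH-] = 1.318e-13 M

1.318e-13 M


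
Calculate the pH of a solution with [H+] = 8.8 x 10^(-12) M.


pH = -log10([H+])
pH = -log10(8.8 x 10^(-12))
pH = 11.0555

11.0555


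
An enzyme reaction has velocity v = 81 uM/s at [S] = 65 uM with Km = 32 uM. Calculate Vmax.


Vmax = v * (Km + [S]) / [S]
Vmax = 81 * (32 + 65) / 65
Vmax = 120.8769 uM/s

120.8769 uM/s


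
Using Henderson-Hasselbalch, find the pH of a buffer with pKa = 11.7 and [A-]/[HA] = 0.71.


pH = pKa + log10([A-]/[HA])
pH = 11.7 + log10(0.71)
pH = 11.5513

11.5513


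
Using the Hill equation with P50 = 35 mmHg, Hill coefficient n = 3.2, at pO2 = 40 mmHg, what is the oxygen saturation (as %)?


Y = pO2^n / (P50^n + pO2^n)
Y = 40^3.2 / (35^3.2 + 40^3.2)
Y = 60.52%

60.52%


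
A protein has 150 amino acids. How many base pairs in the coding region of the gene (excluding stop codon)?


Each amino acid = 1 codon = 3 bp
bp = 150 * 3 = 450 bp

450 bp


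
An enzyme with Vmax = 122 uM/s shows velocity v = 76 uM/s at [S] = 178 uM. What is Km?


Km = [S] * (Vmax - v) / v
Km = 178 * (122 - 76) / 76
Km = 107.7368 uM

107.7368 uM


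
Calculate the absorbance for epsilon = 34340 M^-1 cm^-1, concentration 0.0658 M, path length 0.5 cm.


A = epsilon * c * l
A = 34340 * 0.0658 * 0.5
A = 1129.786

1129.786


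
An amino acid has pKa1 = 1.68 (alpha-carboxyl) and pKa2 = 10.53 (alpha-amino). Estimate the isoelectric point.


pI = (pKa1 + pKa2) / 2
pI = (1.68 + 10.53) / 2
pI = 6.105

6.105


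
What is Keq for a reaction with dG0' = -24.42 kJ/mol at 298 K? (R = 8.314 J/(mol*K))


Keq = exp(-dG0 * 1000 / (R * T))
Keq = exp(-(-24.42) * 1000 / (8.314 * 298))
Keq = 19080.5344

19080.5344


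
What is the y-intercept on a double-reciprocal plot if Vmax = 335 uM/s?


y-intercept = 1/Vmax
= 1/335
= 0.003 s/uM

0.003 s/uM


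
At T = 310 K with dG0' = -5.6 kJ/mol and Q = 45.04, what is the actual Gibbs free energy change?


dG = dG0' + RT * ln(Q) / 1000
dG = -5.6 + 8.314 * 310 * ln(45.04) / 1000
dG = 4.2134 kJ/mol

4.2134 kJ/mol


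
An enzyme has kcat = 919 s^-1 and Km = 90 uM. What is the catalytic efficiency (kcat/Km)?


Catalytic efficiency = kcat / Km
= 919 / 90
= 10.2111 uM^-1*s^-1

10.2111 uM^-1*s^-1


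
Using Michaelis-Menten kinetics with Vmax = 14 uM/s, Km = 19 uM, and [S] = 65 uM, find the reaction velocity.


v = Vmax * [S] / (Km + [S])
v = 14 * 65 / (19 + 65)
v = 10.8333 uM/s

10.8333 uM/s


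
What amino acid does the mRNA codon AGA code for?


Standard genetic code lookup.
Codon AGA -> Arg

Arg


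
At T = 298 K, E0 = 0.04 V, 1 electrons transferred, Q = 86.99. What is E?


E = E0 - (RT/nF) * ln(Q)
E = 0.04 - (8.314 * 298 / (1 * 96485)) * ln(86.99)
E = -0.0747 V

-0.0747 V


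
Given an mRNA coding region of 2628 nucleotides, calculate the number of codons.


codons = nucleotides / 3
codons = 2628 / 3 = 876

876


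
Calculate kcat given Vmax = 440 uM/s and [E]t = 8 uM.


kcat = Vmax / [E]t
kcat = 440 / 8
kcat = 55.0 s^-1

55.0 s^-1


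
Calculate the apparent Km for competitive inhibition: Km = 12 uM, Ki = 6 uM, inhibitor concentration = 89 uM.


Km_app = Km * (1 + [I]/Ki)
Km_app = 12 * (1 + 89/6)
Km_app = 190.0 uM

190.0 uM


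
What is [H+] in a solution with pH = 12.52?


[H+] = 10^(-pH)
[H+] = 10^(-12.52)
[H+] = 3.020e-13 M

3.020e-13 M


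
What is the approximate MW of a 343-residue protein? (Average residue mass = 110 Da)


MW = n_residues * 110 Da
MW = 343 * 110
MW = 37730 Da

37730 Da


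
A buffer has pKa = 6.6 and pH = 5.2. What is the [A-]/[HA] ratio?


[A-]/[HA] = 10^(pH - pKa)
= 10^(5.2 - 6.6)
= 0.0398

0.0398


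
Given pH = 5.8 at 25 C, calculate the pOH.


pOH = 14 - pH
pOH = 14 - 5.8
pOH = 8.2

8.2


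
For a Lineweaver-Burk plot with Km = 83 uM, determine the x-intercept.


x-intercept = -1/Km
= -1/83
= -0.012 1/uM

-0.012 1/uM


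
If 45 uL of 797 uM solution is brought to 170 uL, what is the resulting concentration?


C2 = C1 * V1 / V2
C2 = 797 * 45 / 170
C2 = 210.9706 uM

210.9706 uM


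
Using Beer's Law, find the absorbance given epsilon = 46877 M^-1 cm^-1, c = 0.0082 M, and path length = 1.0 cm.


A = epsilon * c * l
A = 46877 * 0.0082 * 1.0
A = 384.3914

384.3914


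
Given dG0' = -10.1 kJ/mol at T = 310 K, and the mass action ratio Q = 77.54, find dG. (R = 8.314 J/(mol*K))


dG = dG0' + RT * ln(Q) / 1000
dG = -10.1 + 8.314 * 310 * ln(77.54) / 1000
dG = 1.1135 kJ/mol

1.1135 kJ/mol


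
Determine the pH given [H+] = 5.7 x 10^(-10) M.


pH = -log10([H+])
pH = -log10(5.7 x 10^(-10))
pH = 9.2441

9.2441


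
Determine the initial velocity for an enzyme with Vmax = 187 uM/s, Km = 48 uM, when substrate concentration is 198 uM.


v = Vmax * [S] / (Km + [S])
v = 187 * 198 / (48 + 198)
v = 150.5122 uM/s

150.5122 uM/s


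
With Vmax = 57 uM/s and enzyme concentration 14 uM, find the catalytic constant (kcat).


kcat = Vmax / [E]t
kcat = 57 / 14
kcat = 4.0714 s^-1

4.0714 s^-1


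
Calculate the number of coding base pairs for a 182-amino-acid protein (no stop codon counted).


Each amino acid = 1 codon = 3 bp
bp = 182 * 3 = 546 bp

546 bp


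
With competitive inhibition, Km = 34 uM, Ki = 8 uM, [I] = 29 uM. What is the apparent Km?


Km_app = Km * (1 + [I]/Ki)
Km_app = 34 * (1 + 29/8)
Km_app = 157.25 uM

157.25 uM


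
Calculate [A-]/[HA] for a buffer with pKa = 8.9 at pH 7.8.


[A-]/[HA] = 10^(pH - pKa)
= 10^(7.8 - 8.9)
= 0.0794

0.0794


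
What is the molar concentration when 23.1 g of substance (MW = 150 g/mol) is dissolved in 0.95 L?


C = (mass / MW) / volume
C = (23.1 / 150) / 0.95
C = 0.1621 M

0.1621 M


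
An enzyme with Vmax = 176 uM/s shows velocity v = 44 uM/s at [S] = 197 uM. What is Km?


Km = [S] * (Vmax - v) / v
Km = 197 * (176 - 44) / 44
Km = 591.0 uM

591.0 uM


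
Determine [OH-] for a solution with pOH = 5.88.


[OH-] = 10^(-pOH)
[OH-] = 10^(-5.88)
[OH-] = 1.318e-06 M

1.318e-06 M


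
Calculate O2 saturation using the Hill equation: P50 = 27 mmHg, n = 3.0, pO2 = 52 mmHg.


Y = pO2^n / (P50^n + pO2^n)
Y = 52^3.0 / (27^3.0 + 52^3.0)
Y = 87.72%

87.72%


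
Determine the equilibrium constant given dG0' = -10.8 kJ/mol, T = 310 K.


Keq = exp(-dG0 * 1000 / (R * T))
Keq = exp(-(-10.8) * 1000 / (8.314 * 310))
Keq = 66.047

66.047


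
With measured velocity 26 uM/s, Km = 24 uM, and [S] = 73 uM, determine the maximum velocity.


Vmax = v * (Km + [S]) / [S]
Vmax = 26 * (24 + 73) / 73
Vmax = 34.5479 uM/s

34.5479 uM/s


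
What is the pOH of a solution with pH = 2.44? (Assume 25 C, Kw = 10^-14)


pOH = 14 - pH
pOH = 14 - 2.44
pOH = 11.56

11.56


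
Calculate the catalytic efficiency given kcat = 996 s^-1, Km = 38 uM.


Catalytic efficiency = kcat / Km
= 996 / 38
= 26.2105 uM^-1*s^-1

26.2105 uM^-1*s^-1


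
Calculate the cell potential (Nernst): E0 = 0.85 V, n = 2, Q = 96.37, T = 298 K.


E = E0 - (RT/nF) * ln(Q)
E = 0.85 - (8.314 * 298 / (2 * 96485)) * ln(96.37)
E = 0.7913 V

0.7913 V


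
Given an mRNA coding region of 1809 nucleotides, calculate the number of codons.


codons = nucleotides / 3
codons = 1809 / 3 = 603

603


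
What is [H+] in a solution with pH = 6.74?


[H+] = 10^(-pH)
[H+] = 10^(-6.74)
[H+] = 1.820e-07 M

1.820e-07 M


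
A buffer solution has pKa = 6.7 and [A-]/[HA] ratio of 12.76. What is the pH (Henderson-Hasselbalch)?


pH = pKa + log10([A-]/[HA])
pH = 6.7 + log10(12.76)
pH = 7.8059

7.8059


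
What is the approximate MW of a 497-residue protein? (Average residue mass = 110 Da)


MW = n_residues * 110 Da
MW = 497 * 110
MW = 54670 Da

54670 Da


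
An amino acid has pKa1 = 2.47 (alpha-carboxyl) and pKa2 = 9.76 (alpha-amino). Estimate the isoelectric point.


pI = (pKa1 + pKa2) / 2
pI = (2.47 + 9.76) / 2
pI = 6.115

6.115


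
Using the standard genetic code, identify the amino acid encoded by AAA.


Standard genetic code lookup.
Codon AAA -> Lys

Lys


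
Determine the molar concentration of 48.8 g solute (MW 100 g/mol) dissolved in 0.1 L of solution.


C = (mass / MW) / volume
C = (48.8 / 100) / 0.1
C = 4.88 M

4.88 M


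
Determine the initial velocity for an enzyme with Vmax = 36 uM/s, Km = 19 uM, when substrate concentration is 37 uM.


v = Vmax * [S] / (Km + [S])
v = 36 * 37 / (19 + 37)
v = 23.7857 uM/s

23.7857 uM/s


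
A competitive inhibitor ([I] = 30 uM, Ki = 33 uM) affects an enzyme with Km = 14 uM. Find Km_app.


Km_app = Km * (1 + [I]/Ki)
Km_app = 14 * (1 + 30/33)
Km_app = 26.7273 uM

26.7273 uM


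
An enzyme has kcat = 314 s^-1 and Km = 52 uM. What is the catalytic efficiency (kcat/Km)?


Catalytic efficiency = kcat / Km
= 314 / 52
= 6.0385 uM^-1*s^-1

6.0385 uM^-1*s^-1


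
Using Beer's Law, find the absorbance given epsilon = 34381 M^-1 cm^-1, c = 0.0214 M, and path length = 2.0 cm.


A = epsilon * c * l
A = 34381 * 0.0214 * 2.0
A = 1471.5068

1471.5068


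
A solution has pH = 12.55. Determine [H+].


[H+] = 10^(-pH)
[H+] = 10^(-12.55)
[H+] = 2.818e-13 M

2.818e-13 M


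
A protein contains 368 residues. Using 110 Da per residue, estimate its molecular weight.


MW = n_residues * 110 Da
MW = 368 * 110
MW = 40480 Da

40480 Da


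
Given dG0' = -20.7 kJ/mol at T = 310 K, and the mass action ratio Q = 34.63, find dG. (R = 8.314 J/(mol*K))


dG = dG0' + RT * ln(Q) / 1000
dG = -20.7 + 8.314 * 310 * ln(34.63) / 1000
dG = -11.5641 kJ/mol

-11.5641 kJ/mol


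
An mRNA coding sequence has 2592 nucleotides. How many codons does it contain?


codons = nucleotides / 3
codons = 2592 / 3 = 864

864


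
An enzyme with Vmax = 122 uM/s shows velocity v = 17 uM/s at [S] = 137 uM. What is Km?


Km = [S] * (Vmax - v) / v
Km = 137 * (122 - 17) / 17
Km = 846.1765 uM

846.1765 uM


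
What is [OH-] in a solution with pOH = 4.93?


[OH-] = 10^(-pOH)
[OH-] = 10^(-4.93)
[OH-] = 1.175e-05 M

1.175e-05 M


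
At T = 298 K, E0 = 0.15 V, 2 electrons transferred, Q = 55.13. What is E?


E = E0 - (RT/nF) * ln(Q)
E = 0.15 - (8.314 * 298 / (2 * 96485)) * ln(55.13)
E = 0.0985 V

0.0985 V


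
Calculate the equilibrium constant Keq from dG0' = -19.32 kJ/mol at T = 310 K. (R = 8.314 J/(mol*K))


Keq = exp(-dG0 * 1000 / (R * T))
Keq = exp(-(-19.32) * 1000 / (8.314 * 310))
Keq = 1801.0059

1801.0059


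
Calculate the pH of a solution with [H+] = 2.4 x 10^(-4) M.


pH = -log10([H+])
pH = -log10(2.4 x 10^(-4))
pH = 3.6198

3.6198


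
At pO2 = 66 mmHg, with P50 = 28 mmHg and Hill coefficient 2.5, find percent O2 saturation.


Y = pO2^n / (P50^n + pO2^n)
Y = 66^2.5 / (28^2.5 + 66^2.5)
Y = 89.51%

89.51%


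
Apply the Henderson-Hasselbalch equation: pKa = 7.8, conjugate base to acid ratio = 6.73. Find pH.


pH = pKa + log10([A-]/[HA])
pH = 7.8 + log10(6.73)
pH = 8.628

8.628


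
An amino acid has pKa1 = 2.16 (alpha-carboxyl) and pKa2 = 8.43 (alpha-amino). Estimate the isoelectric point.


pI = (pKa1 + pKa2) / 2
pI = (2.16 + 8.43) / 2
pI = 5.295

5.295


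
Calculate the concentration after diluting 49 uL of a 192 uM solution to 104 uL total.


C2 = C1 * V1 / V2
C2 = 192 * 49 / 104
C2 = 90.4615 uM

90.4615 uM


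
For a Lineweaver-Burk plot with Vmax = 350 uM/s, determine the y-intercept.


y-intercept = 1/Vmax
= 1/350
= 0.0029 s/uM

0.0029 s/uM


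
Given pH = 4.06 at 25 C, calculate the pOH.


pOH = 14 - pH
pOH = 14 - 4.06
pOH = 9.94

9.94


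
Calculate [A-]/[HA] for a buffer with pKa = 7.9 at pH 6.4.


[A-]/[HA] = 10^(pH - pKa)
= 10^(6.4 - 7.9)
= 0.0316

0.0316


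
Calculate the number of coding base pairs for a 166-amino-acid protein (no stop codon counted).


Each amino acid = 1 codon = 3 bp
bp = 166 * 3 = 498 bp

498 bp


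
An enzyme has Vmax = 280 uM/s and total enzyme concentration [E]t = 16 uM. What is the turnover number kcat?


kcat = Vmax / [E]t
kcat = 280 / 16
kcat = 17.5 s^-1

17.5 s^-1


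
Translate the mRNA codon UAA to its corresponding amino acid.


Standard genetic code lookup.
Codon UAA -> Stop

Stop


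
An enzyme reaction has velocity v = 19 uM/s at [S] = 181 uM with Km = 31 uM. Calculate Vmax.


Vmax = v * (Km + [S]) / [S]
Vmax = 19 * (31 + 181) / 181
Vmax = 22.2541 uM/s

22.2541 uM/s


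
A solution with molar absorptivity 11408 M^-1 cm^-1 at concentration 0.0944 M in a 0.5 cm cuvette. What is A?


A = epsilon * c * l
A = 11408 * 0.0944 * 0.5
A = 538.4576

538.4576


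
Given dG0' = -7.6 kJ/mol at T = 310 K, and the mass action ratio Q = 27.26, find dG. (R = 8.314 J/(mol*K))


dG = dG0' + RT * ln(Q) / 1000
dG = -7.6 + 8.314 * 310 * ln(27.26) / 1000
dG = 0.9192 kJ/mol

0.9192 kJ/mol


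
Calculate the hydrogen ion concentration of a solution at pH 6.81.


[H+] = 10^(-pH)
[H+] = 10^(-6.81)
[H+] = 1.549e-07 M

1.549e-07 M


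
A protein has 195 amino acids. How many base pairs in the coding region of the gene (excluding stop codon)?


Each amino acid = 1 codon = 3 bp
bp = 195 * 3 = 585 bp

585 bp


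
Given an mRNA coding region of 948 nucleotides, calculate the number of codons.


codons = nucleotides / 3
codons = 948 / 3 = 316

316


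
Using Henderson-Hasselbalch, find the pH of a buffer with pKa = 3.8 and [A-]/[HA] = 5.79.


pH = pKa + log10([A-]/[HA])
pH = 3.8 + log10(5.79)
pH = 4.5627

4.5627


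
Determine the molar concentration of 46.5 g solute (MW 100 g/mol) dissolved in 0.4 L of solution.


C = (mass / MW) / volume
C = (46.5 / 100) / 0.4
C = 1.1625 M

1.1625 M


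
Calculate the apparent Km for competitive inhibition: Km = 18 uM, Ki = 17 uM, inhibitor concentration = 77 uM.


Km_app = Km * (1 + [I]/Ki)
Km_app = 18 * (1 + 77/17)
Km_app = 99.5294 uM

99.5294 uM


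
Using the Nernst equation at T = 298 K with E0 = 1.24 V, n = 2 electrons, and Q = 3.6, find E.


E = E0 - (RT/nF) * ln(Q)
E = 1.24 - (8.314 * 298 / (2 * 96485)) * ln(3.6)
E = 1.2236 V

1.2236 V


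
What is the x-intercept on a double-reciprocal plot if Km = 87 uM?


x-intercept = -1/Km
= -1/87
= -0.0115 1/uM

-0.0115 1/uM


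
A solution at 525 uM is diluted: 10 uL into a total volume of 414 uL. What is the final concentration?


C2 = C1 * V1 / V2
C2 = 525 * 10 / 414
C2 = 12.6812 uM

12.6812 uM


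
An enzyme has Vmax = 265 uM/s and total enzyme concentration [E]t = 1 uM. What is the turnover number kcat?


kcat = Vmax / [E]t
kcat = 265 / 1
kcat = 265.0 s^-1

265.0 s^-1


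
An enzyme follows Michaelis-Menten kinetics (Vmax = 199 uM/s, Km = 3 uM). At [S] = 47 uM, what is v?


v = Vmax * [S] / (Km + [S])
v = 199 * 47 / (3 + 47)
v = 187.06 uM/s

187.06 uM/s


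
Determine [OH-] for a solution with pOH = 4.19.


[OH-] = 10^(-pOH)
[OH-] = 10^(-4.19)
[OH-] = 6.457e-05 M

6.457e-05 M


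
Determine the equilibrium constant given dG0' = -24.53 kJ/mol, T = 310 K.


Keq = exp(-dG0 * 1000 / (R * T))
Keq = exp(-(-24.53) * 1000 / (8.314 * 310))
Keq = 13596.4583

13596.4583


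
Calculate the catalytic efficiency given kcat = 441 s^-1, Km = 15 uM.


Catalytic efficiency = kcat / Km
= 441 / 15
= 29.4 uM^-1*s^-1

29.4 uM^-1*s^-1


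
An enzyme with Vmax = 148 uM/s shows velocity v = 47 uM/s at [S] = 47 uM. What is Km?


Km = [S] * (Vmax - v) / v
Km = 47 * (148 - 47) / 47
Km = 101.0 uM

101.0 uM


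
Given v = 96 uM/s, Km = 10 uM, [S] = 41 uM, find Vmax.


Vmax = v * (Km + [S]) / [S]
Vmax = 96 * (10 + 41) / 41
Vmax = 119.4146 uM/s

119.4146 uM/s


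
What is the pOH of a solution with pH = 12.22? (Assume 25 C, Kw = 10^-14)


pOH = 14 - pH
pOH = 14 - 12.22
pOH = 1.78

1.78


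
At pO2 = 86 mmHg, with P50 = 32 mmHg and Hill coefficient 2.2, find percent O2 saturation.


Y = pO2^n / (P50^n + pO2^n)
Y = 86^2.2 / (32^2.2 + 86^2.2)
Y = 89.8%

89.8%


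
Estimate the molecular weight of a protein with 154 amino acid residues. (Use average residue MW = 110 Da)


MW = n_residues * 110 Da
MW = 154 * 110
MW = 16940 Da

16940 Da


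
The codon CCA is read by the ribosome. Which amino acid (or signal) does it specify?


Standard genetic code lookup.
Codon CCA -> Pro

Pro


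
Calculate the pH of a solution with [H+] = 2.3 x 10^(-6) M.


pH = -log10([H+])
pH = -log10(2.3 x 10^(-6))
pH = 5.6383

5.6383


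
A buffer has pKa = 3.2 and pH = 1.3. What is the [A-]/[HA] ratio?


[A-]/[HA] = 10^(pH - pKa)
= 10^(1.3 - 3.2)
= 0.0126

0.0126


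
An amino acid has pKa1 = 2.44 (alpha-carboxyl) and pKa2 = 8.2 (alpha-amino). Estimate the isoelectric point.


pI = (pKa1 + pKa2) / 2
pI = (2.44 + 8.2) / 2
pI = 5.32

5.32


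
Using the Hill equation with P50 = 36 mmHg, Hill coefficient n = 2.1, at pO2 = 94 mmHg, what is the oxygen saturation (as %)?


Y = pO2^n / (P50^n + pO2^n)
Y = 94^2.1 / (36^2.1 + 94^2.1)
Y = 88.24%

88.24%


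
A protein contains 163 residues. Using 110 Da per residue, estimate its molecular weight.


MW = n_residues * 110 Da
MW = 163 * 110
MW = 17930 Da

17930 Da


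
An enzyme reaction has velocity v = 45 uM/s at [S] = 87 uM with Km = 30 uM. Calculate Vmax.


Vmax = v * (Km + [S]) / [S]
Vmax = 45 * (30 + 87) / 87
Vmax = 60.5172 uM/s

60.5172 uM/s


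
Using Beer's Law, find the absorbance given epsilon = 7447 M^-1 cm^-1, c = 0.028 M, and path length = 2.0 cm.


A = epsilon * c * l
A = 7447 * 0.028 * 2.0
A = 417.032

417.032


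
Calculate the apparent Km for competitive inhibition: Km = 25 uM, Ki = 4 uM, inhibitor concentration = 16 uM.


Km_app = Km * (1 + [I]/Ki)
Km_app = 25 * (1 + 16/4)
Km_app = 125.0 uM

125.0 uM


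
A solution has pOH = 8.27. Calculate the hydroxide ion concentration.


[OH-] = 10^(-pOH)
[OH-] = 10^(-8.27)
[OH-] = 5.370e-09 M

5.370e-09 M


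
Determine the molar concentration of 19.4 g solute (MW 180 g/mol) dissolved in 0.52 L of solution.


C = (mass / MW) / volume
C = (19.4 / 180) / 0.52
C = 0.2073 M

0.2073 M


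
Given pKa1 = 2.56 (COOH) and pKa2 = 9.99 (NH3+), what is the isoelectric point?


pI = (pKa1 + pKa2) / 2
pI = (2.56 + 9.99) / 2
pI = 6.275

6.275


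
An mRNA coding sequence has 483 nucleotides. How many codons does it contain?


codons = nucleotides / 3
codons = 483 / 3 = 161

161


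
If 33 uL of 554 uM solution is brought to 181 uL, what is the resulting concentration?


C2 = C1 * V1 / V2
C2 = 554 * 33 / 181
C2 = 101.0055 uM

101.0055 uM


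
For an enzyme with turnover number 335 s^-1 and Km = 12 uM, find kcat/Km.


Catalytic efficiency = kcat / Km
= 335 / 12
= 27.9167 uM^-1*s^-1

27.9167 uM^-1*s^-1


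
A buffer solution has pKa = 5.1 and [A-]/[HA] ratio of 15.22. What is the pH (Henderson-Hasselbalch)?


pH = pKa + log10([A-]/[HA])
pH = 5.1 + log10(15.22)
pH = 6.2824

6.2824


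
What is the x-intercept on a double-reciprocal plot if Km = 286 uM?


x-intercept = -1/Km
= -1/286
= -0.0035 1/uM

-0.0035 1/uM


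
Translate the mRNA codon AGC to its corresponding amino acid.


Standard genetic code lookup.
Codon AGC -> Ser

Ser


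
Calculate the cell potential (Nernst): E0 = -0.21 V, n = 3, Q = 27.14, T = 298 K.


E = E0 - (RT/nF) * ln(Q)
E = -0.21 - (8.314 * 298 / (3 * 96485)) * ln(27.14)
E = -0.2383 V

-0.2383 V


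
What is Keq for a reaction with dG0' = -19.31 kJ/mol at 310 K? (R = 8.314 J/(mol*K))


Keq = exp(-dG0 * 1000 / (R * T))
Keq = exp(-(-19.31) * 1000 / (8.314 * 310))
Keq = 1794.0316

1794.0316


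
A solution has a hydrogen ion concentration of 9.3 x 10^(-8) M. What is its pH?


pH = -log10([H+])
pH = -log10(9.3 x 10^(-8))
pH = 7.0315

7.0315


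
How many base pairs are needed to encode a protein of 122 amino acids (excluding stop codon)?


Each amino acid = 1 codon = 3 bp
bp = 122 * 3 = 366 bp

366 bp


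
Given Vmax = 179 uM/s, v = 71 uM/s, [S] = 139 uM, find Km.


Km = [S] * (Vmax - v) / v
Km = 139 * (179 - 71) / 71
Km = 211.4366 uM

211.4366 uM


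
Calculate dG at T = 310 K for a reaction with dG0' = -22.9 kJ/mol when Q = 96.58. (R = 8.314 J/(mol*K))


dG = dG0' + RT * ln(Q) / 1000
dG = -22.9 + 8.314 * 310 * ln(96.58) / 1000
dG = -11.1206 kJ/mol

-11.1206 kJ/mol


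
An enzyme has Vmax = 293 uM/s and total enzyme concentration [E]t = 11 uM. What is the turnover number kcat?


kcat = Vmax / [E]t
kcat = 293 / 11
kcat = 26.6364 s^-1

26.6364 s^-1


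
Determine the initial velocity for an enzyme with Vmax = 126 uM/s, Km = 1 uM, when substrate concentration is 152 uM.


v = Vmax * [S] / (Km + [S])
v = 126 * 152 / (1 + 152)
v = 125.1765 uM/s

125.1765 uM/s


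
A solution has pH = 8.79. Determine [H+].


[H+] = 10^(-pH)
[H+] = 10^(-8.79)
[H+] = 1.622e-09 M

1.622e-09 M


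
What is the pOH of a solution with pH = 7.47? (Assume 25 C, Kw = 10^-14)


pOH = 14 - pH
pOH = 14 - 7.47
pOH = 6.53

6.53


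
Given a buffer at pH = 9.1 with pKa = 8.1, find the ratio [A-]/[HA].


[A-]/[HA] = 10^(pH - pKa)
= 10^(9.1 - 8.1)
= 10.0

10.0


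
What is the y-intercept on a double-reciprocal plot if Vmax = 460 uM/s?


y-intercept = 1/Vmax
= 1/460
= 0.0022 s/uM

0.0022 s/uM


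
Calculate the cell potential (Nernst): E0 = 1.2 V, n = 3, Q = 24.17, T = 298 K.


E = E0 - (RT/nF) * ln(Q)
E = 1.2 - (8.314 * 298 / (3 * 96485)) * ln(24.17)
E = 1.1727 V

1.1727 V


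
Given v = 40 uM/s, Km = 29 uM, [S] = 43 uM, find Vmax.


Vmax = v * (Km + [S]) / [S]
Vmax = 40 * (29 + 43) / 43
Vmax = 66.9767 uM/s

66.9767 uM/s


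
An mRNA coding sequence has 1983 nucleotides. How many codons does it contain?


codons = nucleotides / 3
codons = 1983 / 3 = 661

661


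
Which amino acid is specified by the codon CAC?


Standard genetic code lookup.
Codon CAC -> His

His


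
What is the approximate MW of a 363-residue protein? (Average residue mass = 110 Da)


MW = n_residues * 110 Da
MW = 363 * 110
MW = 39930 Da

39930 Da


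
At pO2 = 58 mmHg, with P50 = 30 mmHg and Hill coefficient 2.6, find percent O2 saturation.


Y = pO2^n / (P50^n + pO2^n)
Y = 58^2.6 / (30^2.6 + 58^2.6)
Y = 84.74%

84.74%


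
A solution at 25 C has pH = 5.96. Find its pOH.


pOH = 14 - pH
pOH = 14 - 5.96
pOH = 8.04

8.04


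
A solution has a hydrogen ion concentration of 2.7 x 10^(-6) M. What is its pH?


pH = -log10([H+])
pH = -log10(2.7 x 10^(-6))
pH = 5.5686

5.5686


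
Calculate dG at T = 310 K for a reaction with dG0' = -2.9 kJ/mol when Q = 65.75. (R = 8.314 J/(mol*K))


dG = dG0' + RT * ln(Q) / 1000
dG = -2.9 + 8.314 * 310 * ln(65.75) / 1000
dG = 7.8884 kJ/mol

7.8884 kJ/mol


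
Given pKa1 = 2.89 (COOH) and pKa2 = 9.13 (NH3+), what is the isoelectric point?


pI = (pKa1 + pKa2) / 2
pI = (2.89 + 9.13) / 2
pI = 6.01

6.01


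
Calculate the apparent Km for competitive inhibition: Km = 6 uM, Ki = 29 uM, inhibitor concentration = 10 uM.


Km_app = Km * (1 + [I]/Ki)
Km_app = 6 * (1 + 10/29)
Km_app = 8.069 uM

8.069 uM


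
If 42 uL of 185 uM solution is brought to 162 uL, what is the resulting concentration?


C2 = C1 * V1 / V2
C2 = 185 * 42 / 162
C2 = 47.963 uM

47.963 uM


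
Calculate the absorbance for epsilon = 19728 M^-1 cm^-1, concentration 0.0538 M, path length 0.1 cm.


A = epsilon * c * l
A = 19728 * 0.0538 * 0.1
A = 106.1366

106.1366


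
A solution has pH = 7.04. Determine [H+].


[H+] = 10^(-pH)
[H+] = 10^(-7.04)
[H+] = 9.120e-08 M

9.120e-08 M


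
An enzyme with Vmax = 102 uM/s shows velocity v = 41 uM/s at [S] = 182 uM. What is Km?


Km = [S] * (Vmax - v) / v
Km = 182 * (102 - 41) / 41
Km = 270.7805 uM

270.7805 uM


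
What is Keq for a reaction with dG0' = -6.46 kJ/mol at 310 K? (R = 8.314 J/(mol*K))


Keq = exp(-dG0 * 1000 / (R * T))
Keq = exp(-(-6.46) * 1000 / (8.314 * 310))
Keq = 12.2614

12.2614


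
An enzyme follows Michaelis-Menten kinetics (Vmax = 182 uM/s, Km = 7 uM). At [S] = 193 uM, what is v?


v = Vmax * [S] / (Km + [S])
v = 182 * 193 / (7 + 193)
v = 175.63 uM/s

175.63 uM/s
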